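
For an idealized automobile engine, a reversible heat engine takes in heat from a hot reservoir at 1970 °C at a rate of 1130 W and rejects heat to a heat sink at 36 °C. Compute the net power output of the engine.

T_H = 1970 °C → 1970 + 273.15 = 2243.15 K.
T_C = 36 °C → 36 + 273.15 = 309.15 K.
Since the cycle is reversible, η = 1 − T_C/T_H = 1 − 309.15/2243.15 = 0.8622.
W = η·Q_H = 0.8622 × 1130 = 974 W.

Ẇ ≈ 974 W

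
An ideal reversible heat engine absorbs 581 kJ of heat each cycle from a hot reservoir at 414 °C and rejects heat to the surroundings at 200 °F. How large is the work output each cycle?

T_H = 414 °C → 414 + 273.15 = 687.15 K.
T_C = 200 °F → (200 − 32) × 5/9 = 93.33 °C = 366.48 K.
η_rev = 1 − T_C/T_H = 1 − 366.48/687.15 = 0.4667.
W = η·Q_H = 0.4667 × 581 = 271.1 kJ.

W ≈ 271.1 kJ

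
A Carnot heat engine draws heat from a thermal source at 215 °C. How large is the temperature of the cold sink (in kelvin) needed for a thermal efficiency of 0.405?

T_H = 215 °C → 215 + 273.15 = 488.15 K.
From η = 1 − T_C/T_H, T_C = T_H·(1 − η) = 488.15 × (1 − 0.405) = 290 K.

T_C ≈ 290 K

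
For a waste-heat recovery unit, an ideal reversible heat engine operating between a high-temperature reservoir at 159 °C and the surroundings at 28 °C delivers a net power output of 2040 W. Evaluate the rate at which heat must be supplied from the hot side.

T_H = 159 °C → 159 + 273.15 = 432.15 K.
T_C = 28 °C → 28 + 273.15 = 301.15 K.
The Carnot efficiency is η = 1 − T_C/T_H = 1 − 301.15/432.15 = 0.3031.
Q_H = W/η = 2040/0.3031 = 6730 W.

Q̇_H ≈ 6730 W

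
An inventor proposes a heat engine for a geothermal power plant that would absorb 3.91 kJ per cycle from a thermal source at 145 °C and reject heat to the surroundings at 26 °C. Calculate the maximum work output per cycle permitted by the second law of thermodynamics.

W_max ≈ 1.11 kJ

T_H = 145 °C → 145 + 273.15 = 418.15 K.
T_C = 26 °C → 26 + 273.15 = 299.15 K.
No engine can exceed the Carnot limit: η_max = 1 − T_C/T_H = 1 − 299.15/418.15 = 0.2846.
W_max = η_max · Q_H = 0.2846 × 3.91 = 1.11 kJ.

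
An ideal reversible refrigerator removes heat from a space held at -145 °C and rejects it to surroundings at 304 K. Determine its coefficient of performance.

COP_R ≈ 0.729

T_C = -145 °C → -145 + 273.15 = 128.15 K.
The reversible coefficient of performance is COP_R = T_C/(T_H − T_C) = 128.15/(304.00 − 128.15) = 0.729.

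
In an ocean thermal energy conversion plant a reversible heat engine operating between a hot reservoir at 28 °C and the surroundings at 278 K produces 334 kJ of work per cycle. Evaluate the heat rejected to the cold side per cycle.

Q_C ≈ 4010 kJ

T_H = 28 °C → 28 + 273.15 = 301.15 K.
Since the cycle is reversible, η = 1 − T_C/T_H = 1 − 278.00/301.15 = 0.0769.
Since Q_C/Q_H = T_C/T_H and Q_H = W/η, Q_C = W·T_C/(T_H − T_C) = 334 × 278.00/23.15 = 4010 kJ.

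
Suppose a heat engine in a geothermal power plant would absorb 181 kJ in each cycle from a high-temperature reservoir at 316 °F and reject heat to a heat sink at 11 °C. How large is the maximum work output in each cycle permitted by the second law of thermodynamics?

T_H = 316 °F → (316 − 32) × 5/9 = 157.78 °C = 430.93 K.
T_C = 11 °C → 11 + 273.15 = 284.15 K.
The second-law ceiling is the Carnot efficiency, η_max = 1 − T_C/T_H = 1 − 284.15/430.93 = 0.3406.
W_max = η_max · Q_H = 0.3406 × 181 = 61.7 kJ.

W_max ≈ 61.7 kJ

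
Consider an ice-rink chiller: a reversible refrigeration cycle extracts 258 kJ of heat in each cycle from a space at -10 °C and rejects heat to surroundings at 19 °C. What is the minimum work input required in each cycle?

T_H = 19 °C → 19 + 273.15 = 292.15 K.
T_C = -10 °C → -10 + 273.15 = 263.15 K.
COP_R = T_C/(T_H − T_C) = 263.15/29.00 = 9.0741.
W = Q_C/COP_R = 258/9.0741 = 28.4 kJ.

W_in ≈ 28.4 kJ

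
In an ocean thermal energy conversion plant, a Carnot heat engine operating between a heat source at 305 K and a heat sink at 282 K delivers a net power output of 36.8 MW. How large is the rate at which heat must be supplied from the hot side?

η_rev = 1 − T_C/T_H = 1 − 282.00/305.00 = 0.0754.
Q_H = W/η = 36.8/0.0754 = 488.0 MW.

Q̇_H ≈ 488.0 MW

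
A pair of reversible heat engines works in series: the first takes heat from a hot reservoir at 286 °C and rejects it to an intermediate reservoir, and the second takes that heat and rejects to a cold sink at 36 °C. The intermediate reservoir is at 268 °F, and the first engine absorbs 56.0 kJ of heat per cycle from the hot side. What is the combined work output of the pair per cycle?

T_H = 286 °C → 286 + 273.15 = 559.15 K.
T_C = 36 °C → 36 + 273.15 = 309.15 K.
Two reversible stages in series are equivalent to a single Carnot engine between T_H and T_C, so η_total = 1 − T_C/T_H = 1 − 309.15/559.15 = 0.4471.
W_total = η_total · Q_H = 0.4471 × 56.0 = 25.04 kJ.

W_total ≈ 25.04 kJ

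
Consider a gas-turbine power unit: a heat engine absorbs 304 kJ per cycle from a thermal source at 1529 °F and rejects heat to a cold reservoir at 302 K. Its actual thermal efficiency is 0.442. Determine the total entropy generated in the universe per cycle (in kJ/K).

ΔS_univ ≈ 0.287 kJ/K

T_H = 1529 °F → (1529 − 32) × 5/9 = 831.67 °C = 1104.82 K.
W = η·Q_H = 0.442 × 304 = 134.4 kJ, so Q_C = Q_H − W = 169.6 kJ.
The hot reservoir loses entropy Q_H/T_H = 304/1104.82 = 0.2752 kJ/K; the cold reservoir gains Q_C/T_C = 169.6/302.00 = 0.5617 kJ/K.
ΔS_univ = −Q_H/T_H + Q_C/T_C = 0.287 kJ/K (> 0, since η = 0.442 < η_Carnot = 0.727).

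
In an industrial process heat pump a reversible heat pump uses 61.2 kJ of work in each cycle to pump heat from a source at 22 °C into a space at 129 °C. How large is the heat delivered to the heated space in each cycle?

T_H = 129 °C → 129 + 273.15 = 402.15 K.
T_C = 22 °C → 22 + 273.15 = 295.15 K.
For a reversible heat pump, COP_HP = T_H/(T_H − T_C) = 402.15/107.00 = 3.7584.
Q_H = COP_HP · W = 3.7584 × 61.2 = 230 kJ.

Q_H ≈ 230 kJ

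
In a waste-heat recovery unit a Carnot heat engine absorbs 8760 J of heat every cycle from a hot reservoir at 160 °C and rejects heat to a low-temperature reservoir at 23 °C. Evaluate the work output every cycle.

W ≈ 2771 J

T_H = 160 °C → 160 + 273.15 = 433.15 K.
T_C = 23 °C → 23 + 273.15 = 296.15 K.
For a reversible engine, η = 1 − T_C/T_H = 1 − 296.15/433.15 = 0.3163.
W = η·Q_H = 0.3163 × 8760 = 2771 J.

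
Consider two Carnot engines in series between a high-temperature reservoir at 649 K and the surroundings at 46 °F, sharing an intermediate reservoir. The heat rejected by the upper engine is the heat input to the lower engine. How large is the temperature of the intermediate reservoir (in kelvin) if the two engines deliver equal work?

T_C = 46 °F → (46 − 32) × 5/9 = 7.78 °C = 280.93 K.
For reversible stages Q_m = Q_H·(T_m/T_H). Setting W₁ = Q_H(1 − T_m/T_H) equal to W₂ = Q_m(1 − T_C/T_m) = Q_H·(T_m − T_C)/T_H gives T_H − T_m = T_m − T_C, so T_m = (T_H + T_C)/2 = (649.00 + 280.93)/2 = 465 K.

T_m ≈ 465 K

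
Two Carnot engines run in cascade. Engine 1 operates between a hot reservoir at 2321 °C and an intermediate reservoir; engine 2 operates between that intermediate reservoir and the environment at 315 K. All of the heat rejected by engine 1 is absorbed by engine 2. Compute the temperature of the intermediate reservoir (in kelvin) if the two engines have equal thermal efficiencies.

T_m ≈ 904 K

T_H = 2321 °C → 2321 + 273.15 = 2594.15 K.
Equal efficiencies require 1 − T_m/T_H = 1 − T_C/T_m, i.e. T_m/T_H = T_C/T_m, so T_m = √(T_H·T_C) = √(2594.15 × 315.00) = 904 K.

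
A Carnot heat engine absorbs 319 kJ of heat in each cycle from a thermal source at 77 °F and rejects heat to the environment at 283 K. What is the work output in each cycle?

W ≈ 16.21 kJ

T_H = 77 °F → (77 − 32) × 5/9 = 25.00 °C = 298.15 K.
Carnot efficiency: η = 1 − T_C/T_H = 1 − 283.00/298.15 = 0.0508.
W = η·Q_H = 0.0508 × 319 = 16.21 kJ.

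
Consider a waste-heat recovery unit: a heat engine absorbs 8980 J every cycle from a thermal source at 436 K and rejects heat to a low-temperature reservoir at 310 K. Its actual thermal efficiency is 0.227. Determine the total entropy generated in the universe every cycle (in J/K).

ΔS_univ ≈ 1.796 J/K

W = η·Q_H = 0.227 × 8980 = 2038 J, so Q_C = Q_H − W = 6942 J.
Reservoir entropy changes: ΔS_H = −Q_H/T_H = −8980/436.00 = -20.60 J/K and ΔS_C = +Q_C/T_C = 6942/310.00 = 22.39 J/K.
ΔS_univ = −Q_H/T_H + Q_C/T_C = 1.796 J/K (> 0, since η = 0.227 < η_Carnot = 0.289).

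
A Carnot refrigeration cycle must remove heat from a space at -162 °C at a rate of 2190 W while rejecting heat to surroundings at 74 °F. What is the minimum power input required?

T_H = 74 °F → (74 − 32) × 5/9 = 23.33 °C = 296.48 K.
T_C = -162 °C → -162 + 273.15 = 111.15 K.
The reversible coefficient of performance is COP_R = T_C/(T_H − T_C) = 111.15/185.33 = 0.5997.
W = Q_C/COP_R = 2190/0.5997 = 3650 W.

Ẇ_in ≈ 3650 W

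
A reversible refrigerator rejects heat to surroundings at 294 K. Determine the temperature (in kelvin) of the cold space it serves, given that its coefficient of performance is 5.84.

T_C ≈ 251 K

COP_R = T_C/(T_H − T_C) ⇒ T_C = T_H·COP_R/(1 + COP_R) = 294.00 × 5.84/(1 + 5.84) = 251 K.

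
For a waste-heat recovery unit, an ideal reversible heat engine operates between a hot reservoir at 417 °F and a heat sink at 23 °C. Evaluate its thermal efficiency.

T_H = 417 °F → (417 − 32) × 5/9 = 213.89 °C = 487.04 K.
T_C = 23 °C → 23 + 273.15 = 296.15 K.
Carnot efficiency: η = 1 − T_C/T_H = 1 − 296.15/487.04 = 0.392.

η ≈ 0.392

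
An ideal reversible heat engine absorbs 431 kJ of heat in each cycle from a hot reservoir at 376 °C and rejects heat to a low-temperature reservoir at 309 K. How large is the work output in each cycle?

W ≈ 226 kJ

T_H = 376 °C → 376 + 273.15 = 649.15 K.
Carnot efficiency: η = 1 − T_C/T_H = 1 − 309.00/649.15 = 0.5240.
W = η·Q_H = 0.5240 × 431 = 226 kJ.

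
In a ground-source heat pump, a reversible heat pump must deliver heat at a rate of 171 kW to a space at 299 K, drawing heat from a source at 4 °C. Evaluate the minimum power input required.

Ẇ_in ≈ 12.5 kW

T_C = 4 °C → 4 + 273.15 = 277.15 K.
COP_HP = T_H/(T_H − T_C) = 299.00/21.85 = 13.6842.
W = Q_H/COP_HP = 171/13.6842 = 12.5 kW.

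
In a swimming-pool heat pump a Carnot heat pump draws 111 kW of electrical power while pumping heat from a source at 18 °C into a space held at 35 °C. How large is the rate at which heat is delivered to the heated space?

Q̇_H ≈ 2012 kW

T_H = 35 °C → 35 + 273.15 = 308.15 K.
T_C = 18 °C → 18 + 273.15 = 291.15 K.
Reversible heating COP: COP_HP = T_H/(T_H − T_C) = 308.15/17.00 = 18.1265.
Q_H = COP_HP · W = 18.1265 × 111 = 2012 kW.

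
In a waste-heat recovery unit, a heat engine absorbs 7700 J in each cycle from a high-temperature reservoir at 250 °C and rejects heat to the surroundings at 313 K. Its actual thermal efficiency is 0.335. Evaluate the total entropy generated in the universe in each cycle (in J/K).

ΔS_univ ≈ 1.64 J/K

T_H = 250 °C → 250 + 273.15 = 523.15 K.
W = η·Q_H = 0.335 × 7700 = 2580 J, so Q_C = Q_H − W = 5120 J.
Reservoir entropy changes: ΔS_H = −Q_H/T_H = −7700/523.15 = -14.72 J/K and ΔS_C = +Q_C/T_C = 5120/313.00 = 16.36 J/K.
ΔS_univ = −Q_H/T_H + Q_C/T_C = 1.64 J/K (> 0, since η = 0.335 < η_Carnot = 0.402).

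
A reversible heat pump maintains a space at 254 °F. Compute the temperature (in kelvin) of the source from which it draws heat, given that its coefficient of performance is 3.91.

T_H = 254 °F → (254 − 32) × 5/9 = 123.33 °C = 396.48 K.
COP_HP = T_H/(T_H − T_C) ⇒ T_C = T_H·(COP_HP − 1)/COP_HP = 396.48 × (3.91 − 1)/3.91 = 295.1 K.

T_C ≈ 295.1 K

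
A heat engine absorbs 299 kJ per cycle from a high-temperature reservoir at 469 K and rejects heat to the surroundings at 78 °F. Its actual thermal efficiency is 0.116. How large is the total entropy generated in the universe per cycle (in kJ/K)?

T_C = 78 °F → (78 − 32) × 5/9 = 25.56 °C = 298.71 K.
W = η·Q_H = 0.116 × 299 = 34.68 kJ, so Q_C = Q_H − W = 264.3 kJ.
Reservoir entropy changes: ΔS_H = −Q_H/T_H = −299/469.00 = -0.6375 kJ/K and ΔS_C = +Q_C/T_C = 264.3/298.71 = 0.8849 kJ/K.
ΔS_univ = −Q_H/T_H + Q_C/T_C = 0.247 kJ/K (> 0, since η = 0.116 < η_Carnot = 0.363).

ΔS_univ ≈ 0.247 kJ/K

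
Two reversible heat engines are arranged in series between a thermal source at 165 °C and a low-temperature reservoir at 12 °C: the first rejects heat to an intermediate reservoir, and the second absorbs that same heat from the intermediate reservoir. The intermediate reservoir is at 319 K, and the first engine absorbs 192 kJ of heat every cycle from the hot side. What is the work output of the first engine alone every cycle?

T_H = 165 °C → 165 + 273.15 = 438.15 K.
T_C = 12 °C → 12 + 273.15 = 285.15 K.
First-stage efficiency η₁ = 1 − T_m/T_H = 1 − 319.00/438.15 = 0.2719.
W₁ = η₁·Q_H = 0.2719 × 192 = 52.2 kJ.

W₁ ≈ 52.2 kJ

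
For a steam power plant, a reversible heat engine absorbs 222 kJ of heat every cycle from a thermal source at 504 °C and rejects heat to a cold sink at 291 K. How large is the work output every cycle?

W ≈ 139 kJ

T_H = 504 °C → 504 + 273.15 = 777.15 K.
The Carnot efficiency is η = 1 − T_C/T_H = 1 − 291.00/777.15 = 0.6256.
W = η·Q_H = 0.6256 × 222 = 139 kJ.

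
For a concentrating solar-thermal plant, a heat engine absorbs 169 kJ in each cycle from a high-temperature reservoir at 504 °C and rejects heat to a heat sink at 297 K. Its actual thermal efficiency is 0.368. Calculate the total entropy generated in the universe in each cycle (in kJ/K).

T_H = 504 °C → 504 + 273.15 = 777.15 K.
W = η·Q_H = 0.368 × 169 = 62.19 kJ, so Q_C = Q_H − W = 106.8 kJ.
The hot reservoir loses entropy Q_H/T_H = 169/777.15 = 0.2175 kJ/K; the cold reservoir gains Q_C/T_C = 106.8/297.00 = 0.3596 kJ/K.
ΔS_univ = −Q_H/T_H + Q_C/T_C = 0.142 kJ/K (> 0, since η = 0.368 < η_Carnot = 0.618).

ΔS_univ ≈ 0.142 kJ/K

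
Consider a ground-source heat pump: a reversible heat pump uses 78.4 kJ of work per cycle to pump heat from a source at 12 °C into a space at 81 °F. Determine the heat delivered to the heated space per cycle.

Q_H ≈ 1547 kJ

T_H = 81 °F → (81 − 32) × 5/9 = 27.22 °C = 300.37 K.
T_C = 12 °C → 12 + 273.15 = 285.15 K.
COP_HP = T_H/(T_H − T_C) = 300.37/15.22 = 19.7325.
Q_H = COP_HP · W = 19.7325 × 78.4 = 1547 kJ.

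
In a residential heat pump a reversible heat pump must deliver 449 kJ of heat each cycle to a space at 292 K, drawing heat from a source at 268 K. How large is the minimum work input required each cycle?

Reversible heating COP: COP_HP = T_H/(T_H − T_C) = 292.00/24.00 = 12.1667.
W = Q_H/COP_HP = 449/12.1667 = 36.90 kJ.

W_in ≈ 36.90 kJ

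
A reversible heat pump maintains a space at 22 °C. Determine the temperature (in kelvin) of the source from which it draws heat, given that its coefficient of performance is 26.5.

T_C ≈ 284 K

T_H = 22 °C → 22 + 273.15 = 295.15 K.
COP_HP = T_H/(T_H − T_C) ⇒ T_C = T_H·(COP_HP − 1)/COP_HP = 295.15 × (26.5 − 1)/26.5 = 284 K.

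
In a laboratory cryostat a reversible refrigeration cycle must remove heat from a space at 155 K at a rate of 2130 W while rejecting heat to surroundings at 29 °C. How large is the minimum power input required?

Ẇ_in ≈ 2020 W

T_H = 29 °C → 29 + 273.15 = 302.15 K.
COP_R = T_C/(T_H − T_C) = 155.00/147.15 = 1.0533.
W = Q_C/COP_R = 2130/1.0533 = 2020 W.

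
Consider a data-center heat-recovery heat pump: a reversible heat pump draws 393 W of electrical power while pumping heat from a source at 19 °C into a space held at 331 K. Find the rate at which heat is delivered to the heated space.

T_C = 19 °C → 19 + 273.15 = 292.15 K.
The Carnot heat-pump COP is COP_HP = T_H/(T_H − T_C) = 331.00/38.85 = 8.5199.
Q_H = COP_HP · W = 8.5199 × 393 = 3348 W.

Q̇_H ≈ 3348 W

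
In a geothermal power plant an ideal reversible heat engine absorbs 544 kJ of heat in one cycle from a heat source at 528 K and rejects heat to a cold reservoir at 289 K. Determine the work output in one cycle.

W ≈ 246 kJ

Since the cycle is reversible, η = 1 − T_C/T_H = 1 − 289.00/528.00 = 0.4527.
W = η·Q_H = 0.4527 × 544 = 246 kJ.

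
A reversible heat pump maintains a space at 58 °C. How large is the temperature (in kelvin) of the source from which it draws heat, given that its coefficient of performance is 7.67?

T_H = 58 °C → 58 + 273.15 = 331.15 K.
COP_HP = T_H/(T_H − T_C) ⇒ T_C = T_H·(COP_HP − 1)/COP_HP = 331.15 × (7.67 − 1)/7.67 = 288 K.

T_C ≈ 288 K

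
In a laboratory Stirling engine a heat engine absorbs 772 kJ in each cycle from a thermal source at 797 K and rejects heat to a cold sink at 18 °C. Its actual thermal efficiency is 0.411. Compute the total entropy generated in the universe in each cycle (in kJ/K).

T_C = 18 °C → 18 + 273.15 = 291.15 K.
W = η·Q_H = 0.411 × 772 = 317.3 kJ, so Q_C = Q_H − W = 454.7 kJ.
Reservoir entropy changes: ΔS_H = −Q_H/T_H = −772/797.00 = -0.9686 kJ/K and ΔS_C = +Q_C/T_C = 454.7/291.15 = 1.562 kJ/K.
ΔS_univ = −Q_H/T_H + Q_C/T_C = 0.593 kJ/K (> 0, since η = 0.411 < η_Carnot = 0.635).

ΔS_univ ≈ 0.593 kJ/K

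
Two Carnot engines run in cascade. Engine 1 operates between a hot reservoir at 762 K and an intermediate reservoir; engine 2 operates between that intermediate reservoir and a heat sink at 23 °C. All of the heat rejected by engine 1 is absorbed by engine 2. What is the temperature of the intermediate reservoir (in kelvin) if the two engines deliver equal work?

T_m ≈ 529.1 K

T_C = 23 °C → 23 + 273.15 = 296.15 K.
For reversible stages Q_m = Q_H·(T_m/T_H). Setting W₁ = Q_H(1 − T_m/T_H) equal to W₂ = Q_m(1 − T_C/T_m) = Q_H·(T_m − T_C)/T_H gives T_H − T_m = T_m − T_C, so T_m = (T_H + T_C)/2 = (762.00 + 296.15)/2 = 529.1 K.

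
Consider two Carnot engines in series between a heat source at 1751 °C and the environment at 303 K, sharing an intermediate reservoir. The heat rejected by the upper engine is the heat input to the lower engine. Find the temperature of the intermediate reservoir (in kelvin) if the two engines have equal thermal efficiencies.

T_H = 1751 °C → 1751 + 273.15 = 2024.15 K.
Equal efficiencies require 1 − T_m/T_H = 1 − T_C/T_m, i.e. T_m/T_H = T_C/T_m, so T_m = √(T_H·T_C) = √(2024.15 × 303.00) = 783 K.

T_m ≈ 783 K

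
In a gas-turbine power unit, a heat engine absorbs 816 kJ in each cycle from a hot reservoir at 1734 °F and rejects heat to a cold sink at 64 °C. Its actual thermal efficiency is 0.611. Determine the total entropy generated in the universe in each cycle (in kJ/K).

T_H = 1734 °F → (1734 − 32) × 5/9 = 945.56 °C = 1218.71 K.
T_C = 64 °C → 64 + 273.15 = 337.15 K.
W = η·Q_H = 0.611 × 816 = 498.6 kJ, so Q_C = Q_H − W = 317.4 kJ.
Reservoir entropy changes: ΔS_H = −Q_H/T_H = −816/1218.71 = -0.6696 kJ/K and ΔS_C = +Q_C/T_C = 317.4/337.15 = 0.9415 kJ/K.
ΔS_univ = −Q_H/T_H + Q_C/T_C = 0.272 kJ/K (> 0, since η = 0.611 < η_Carnot = 0.723).

ΔS_univ ≈ 0.272 kJ/K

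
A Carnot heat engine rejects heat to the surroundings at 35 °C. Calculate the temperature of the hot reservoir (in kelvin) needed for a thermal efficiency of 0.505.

T_H ≈ 623 K

T_C = 35 °C → 35 + 273.15 = 308.15 K.
From η = 1 − T_C/T_H, solving for T_H gives T_H = T_C/(1 − η) = 308.15/(1 − 0.505) = 623 K.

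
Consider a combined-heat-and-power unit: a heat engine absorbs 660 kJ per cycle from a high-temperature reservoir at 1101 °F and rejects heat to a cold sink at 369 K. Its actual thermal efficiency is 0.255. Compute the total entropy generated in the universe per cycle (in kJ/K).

T_H = 1101 °F → (1101 − 32) × 5/9 = 593.89 °C = 867.04 K.
W = η·Q_H = 0.255 × 660 = 168.3 kJ, so Q_C = Q_H − W = 491.7 kJ.
Reservoir entropy changes: ΔS_H = −Q_H/T_H = −660/867.04 = -0.7612 kJ/K and ΔS_C = +Q_C/T_C = 491.7/369.00 = 1.333 kJ/K.
ΔS_univ = −Q_H/T_H + Q_C/T_C = 0.571 kJ/K (> 0, since η = 0.255 < η_Carnot = 0.574).

ΔS_univ ≈ 0.571 kJ/K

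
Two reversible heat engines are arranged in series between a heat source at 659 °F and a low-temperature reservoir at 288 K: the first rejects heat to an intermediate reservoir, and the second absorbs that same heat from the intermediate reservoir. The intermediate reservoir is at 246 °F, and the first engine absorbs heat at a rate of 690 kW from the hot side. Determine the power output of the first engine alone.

T_H = 659 °F → (659 − 32) × 5/9 = 348.33 °C = 621.48 K.
T_m = 246 °F → (246 − 32) × 5/9 = 118.89 °C = 392.04 K.
First-stage efficiency η₁ = 1 − T_m/T_H = 1 − 392.04/621.48 = 0.3692.
W₁ = η₁·Q_H = 0.3692 × 690 = 254.7 kW.

Ẇ₁ ≈ 254.7 kW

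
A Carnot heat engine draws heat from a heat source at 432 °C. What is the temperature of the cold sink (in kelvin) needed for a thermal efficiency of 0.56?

T_H = 432 °C → 432 + 273.15 = 705.15 K.
From η = 1 − T_C/T_H, T_C = T_H·(1 − η) = 705.15 × (1 − 0.56) = 310.3 K.

T_C ≈ 310.3 K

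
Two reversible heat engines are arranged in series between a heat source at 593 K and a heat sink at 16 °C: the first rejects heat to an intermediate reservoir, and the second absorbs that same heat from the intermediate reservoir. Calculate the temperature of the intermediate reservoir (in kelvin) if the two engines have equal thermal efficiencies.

T_C = 16 °C → 16 + 273.15 = 289.15 K.
Equal efficiencies require 1 − T_m/T_H = 1 − T_C/T_m, i.e. T_m/T_H = T_C/T_m, so T_m = √(T_H·T_C) = √(593.00 × 289.15) = 414.1 K.

T_m ≈ 414.1 K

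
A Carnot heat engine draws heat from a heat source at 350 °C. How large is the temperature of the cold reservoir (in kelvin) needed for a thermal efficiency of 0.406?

T_C ≈ 370 K

T_H = 350 °C → 350 + 273.15 = 623.15 K.
From η = 1 − T_C/T_H, T_C = T_H·(1 − η) = 623.15 × (1 − 0.406) = 370 K.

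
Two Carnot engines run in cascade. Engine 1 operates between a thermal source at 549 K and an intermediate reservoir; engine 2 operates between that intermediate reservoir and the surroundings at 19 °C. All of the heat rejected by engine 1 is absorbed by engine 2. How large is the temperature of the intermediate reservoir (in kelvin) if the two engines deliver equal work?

T_C = 19 °C → 19 + 273.15 = 292.15 K.
For reversible stages Q_m = Q_H·(T_m/T_H). Setting W₁ = Q_H(1 − T_m/T_H) equal to W₂ = Q_m(1 − T_C/T_m) = Q_H·(T_m − T_C)/T_H gives T_H − T_m = T_m − T_C, so T_m = (T_H + T_C)/2 = (549.00 + 292.15)/2 = 420.6 K.

T_m ≈ 420.6 K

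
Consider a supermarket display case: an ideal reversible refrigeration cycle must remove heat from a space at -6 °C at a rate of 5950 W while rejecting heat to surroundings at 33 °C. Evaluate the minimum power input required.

Ẇ_in ≈ 868.6 W

T_H = 33 °C → 33 + 273.15 = 306.15 K.
T_C = -6 °C → -6 + 273.15 = 267.15 K.
COP_R = T_C/(T_H − T_C) = 267.15/39.00 = 6.8500.
W = Q_C/COP_R = 5950/6.8500 = 868.6 W.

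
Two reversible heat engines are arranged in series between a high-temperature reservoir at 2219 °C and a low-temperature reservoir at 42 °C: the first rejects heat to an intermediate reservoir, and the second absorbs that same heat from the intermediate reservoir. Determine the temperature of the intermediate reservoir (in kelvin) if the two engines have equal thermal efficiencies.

T_H = 2219 °C → 2219 + 273.15 = 2492.15 K.
T_C = 42 °C → 42 + 273.15 = 315.15 K.
Equal efficiencies require 1 − T_m/T_H = 1 − T_C/T_m, i.e. T_m/T_H = T_C/T_m, so T_m = √(T_H·T_C) = √(2492.15 × 315.15) = 886.2 K.

T_m ≈ 886.2 K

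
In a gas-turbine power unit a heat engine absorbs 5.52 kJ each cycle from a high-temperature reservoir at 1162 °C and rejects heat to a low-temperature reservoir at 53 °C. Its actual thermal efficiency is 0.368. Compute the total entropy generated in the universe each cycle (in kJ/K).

ΔS_univ ≈ 0.00685 kJ/K

T_H = 1162 °C → 1162 + 273.15 = 1435.15 K.
T_C = 53 °C → 53 + 273.15 = 326.15 K.
W = η·Q_H = 0.368 × 5.52 = 2.031 kJ, so Q_C = Q_H − W = 3.489 kJ.
Reservoir entropy changes: ΔS_H = −Q_H/T_H = −5.52/1435.15 = -0.003846 kJ/K and ΔS_C = +Q_C/T_C = 3.489/326.15 = 0.01070 kJ/K.
ΔS_univ = −Q_H/T_H + Q_C/T_C = 0.00685 kJ/K (> 0, since η = 0.368 < η_Carnot = 0.773).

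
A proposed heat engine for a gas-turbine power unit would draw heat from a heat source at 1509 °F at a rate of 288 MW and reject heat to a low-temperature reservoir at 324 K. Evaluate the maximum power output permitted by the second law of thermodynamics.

Ẇ_max ≈ 203 MW

T_H = 1509 °F → (1509 − 32) × 5/9 = 820.56 °C = 1093.71 K.
The second-law ceiling is the Carnot efficiency, η_max = 1 − T_C/T_H = 1 − 324.00/1093.71 = 0.7038.
W_max = η_max · Q_H = 0.7038 × 288 = 203 MW.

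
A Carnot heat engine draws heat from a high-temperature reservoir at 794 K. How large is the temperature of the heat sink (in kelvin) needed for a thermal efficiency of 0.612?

From η = 1 − T_C/T_H, T_C = T_H·(1 − η) = 794.00 × (1 − 0.612) = 308 K.

T_C ≈ 308 K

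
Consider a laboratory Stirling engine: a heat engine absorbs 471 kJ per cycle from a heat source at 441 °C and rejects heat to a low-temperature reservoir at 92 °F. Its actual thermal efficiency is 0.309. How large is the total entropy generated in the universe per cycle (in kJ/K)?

T_H = 441 °C → 441 + 273.15 = 714.15 K.
T_C = 92 °F → (92 − 32) × 5/9 = 33.33 °C = 306.48 K.
W = η·Q_H = 0.309 × 471 = 145.5 kJ, so Q_C = Q_H − W = 325.5 kJ.
Reservoir entropy changes: ΔS_H = −Q_H/T_H = −471/714.15 = -0.6595 kJ/K and ΔS_C = +Q_C/T_C = 325.5/306.48 = 1.062 kJ/K.
ΔS_univ = −Q_H/T_H + Q_C/T_C = 0.4024 kJ/K (> 0, since η = 0.309 < η_Carnot = 0.571).

ΔS_univ ≈ 0.4024 kJ/K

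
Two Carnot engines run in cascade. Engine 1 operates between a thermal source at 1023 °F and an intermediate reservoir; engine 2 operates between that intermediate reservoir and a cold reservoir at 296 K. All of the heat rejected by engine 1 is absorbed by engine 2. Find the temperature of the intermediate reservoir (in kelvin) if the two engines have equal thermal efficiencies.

T_m ≈ 494 K

T_H = 1023 °F → (1023 − 32) × 5/9 = 550.56 °C = 823.71 K.
Equal efficiencies require 1 − T_m/T_H = 1 − T_C/T_m, i.e. T_m/T_H = T_C/T_m, so T_m = √(T_H·T_C) = √(823.71 × 296.00) = 494 K.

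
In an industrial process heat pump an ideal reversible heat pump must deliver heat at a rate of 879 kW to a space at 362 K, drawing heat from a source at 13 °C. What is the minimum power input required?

Ẇ_in ≈ 184.2 kW

T_C = 13 °C → 13 + 273.15 = 286.15 K.
COP_HP = T_H/(T_H − T_C) = 362.00/75.85 = 4.7726.
W = Q_H/COP_HP = 879/4.7726 = 184.2 kW.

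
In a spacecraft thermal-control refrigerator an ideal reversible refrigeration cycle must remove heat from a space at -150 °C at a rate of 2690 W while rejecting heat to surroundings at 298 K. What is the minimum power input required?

T_C = -150 °C → -150 + 273.15 = 123.15 K.
For a reversible refrigerator, COP_R = T_C/(T_H − T_C) = 123.15/174.85 = 0.7043.
W = Q_C/COP_R = 2690/0.7043 = 3820 W.

Ẇ_in ≈ 3820 W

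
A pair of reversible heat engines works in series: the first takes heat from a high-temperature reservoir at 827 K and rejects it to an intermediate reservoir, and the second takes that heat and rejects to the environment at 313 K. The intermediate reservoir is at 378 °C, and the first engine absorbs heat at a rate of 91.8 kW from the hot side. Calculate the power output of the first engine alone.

Ẇ₁ ≈ 19.52 kW

T_m = 378 °C → 378 + 273.15 = 651.15 K.
First-stage efficiency η₁ = 1 − T_m/T_H = 1 − 651.15/827.00 = 0.2126.
W₁ = η₁·Q_H = 0.2126 × 91.8 = 19.52 kW.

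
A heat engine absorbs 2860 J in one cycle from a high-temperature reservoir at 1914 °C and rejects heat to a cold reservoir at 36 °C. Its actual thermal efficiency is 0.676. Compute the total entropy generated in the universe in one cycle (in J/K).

T_H = 1914 °C → 1914 + 273.15 = 2187.15 K.
T_C = 36 °C → 36 + 273.15 = 309.15 K.
W = η·Q_H = 0.676 × 2860 = 1933 J, so Q_C = Q_H − W = 926.6 J.
The hot reservoir loses entropy Q_H/T_H = 2860/2187.15 = 1.308 J/K; the cold reservoir gains Q_C/T_C = 926.6/309.15 = 2.997 J/K.
ΔS_univ = −Q_H/T_H + Q_C/T_C = 1.69 J/K (> 0, since η = 0.676 < η_Carnot = 0.859).

ΔS_univ ≈ 1.69 J/K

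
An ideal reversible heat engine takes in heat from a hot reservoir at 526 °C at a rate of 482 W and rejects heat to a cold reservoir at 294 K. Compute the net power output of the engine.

T_H = 526 °C → 526 + 273.15 = 799.15 K.
For a reversible engine, η = 1 − T_C/T_H = 1 − 294.00/799.15 = 0.6321.
W = η·Q_H = 0.6321 × 482 = 305 W.

Ẇ ≈ 305 W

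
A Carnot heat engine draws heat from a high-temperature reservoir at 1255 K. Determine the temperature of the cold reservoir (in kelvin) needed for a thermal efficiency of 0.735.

From η = 1 − T_C/T_H, T_C = T_H·(1 − η) = 1255.00 × (1 − 0.735) = 332.6 K.

T_C ≈ 332.6 K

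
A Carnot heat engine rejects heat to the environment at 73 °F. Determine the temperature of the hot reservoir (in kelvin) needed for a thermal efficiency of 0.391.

T_C = 73 °F → (73 − 32) × 5/9 = 22.78 °C = 295.93 K.
From η = 1 − T_C/T_H, solving for T_H gives T_H = T_C/(1 − η) = 295.93/(1 − 0.391) = 486 K.

T_H ≈ 486 K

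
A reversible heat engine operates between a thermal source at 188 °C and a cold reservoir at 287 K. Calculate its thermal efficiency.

η ≈ 0.378

T_H = 188 °C → 188 + 273.15 = 461.15 K.
Since the cycle is reversible, η = 1 − T_C/T_H = 1 − 287.00/461.15 = 0.378.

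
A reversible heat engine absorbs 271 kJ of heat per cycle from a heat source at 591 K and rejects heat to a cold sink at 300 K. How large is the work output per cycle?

Since the cycle is reversible, η = 1 − T_C/T_H = 1 − 300.00/591.00 = 0.4924.
W = η·Q_H = 0.4924 × 271 = 133 kJ.

W ≈ 133 kJ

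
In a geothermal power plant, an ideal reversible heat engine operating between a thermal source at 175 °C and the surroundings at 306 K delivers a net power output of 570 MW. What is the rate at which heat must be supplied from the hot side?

T_H = 175 °C → 175 + 273.15 = 448.15 K.
Carnot efficiency: η = 1 − T_C/T_H = 1 − 306.00/448.15 = 0.3172.
Q_H = W/η = 570/0.3172 = 1797 MW.

Q̇_H ≈ 1797 MW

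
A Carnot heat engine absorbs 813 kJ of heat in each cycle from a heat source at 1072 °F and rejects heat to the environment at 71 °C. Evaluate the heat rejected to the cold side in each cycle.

T_H = 1072 °F → (1072 − 32) × 5/9 = 577.78 °C = 850.93 K.
T_C = 71 °C → 71 + 273.15 = 344.15 K.
η_rev = 1 − T_C/T_H = 1 − 344.15/850.93 = 0.5956.
For a reversible cycle Q_C/Q_H = T_C/T_H, so Q_C = 813 × 344.15/850.93 = 328.8 kJ.

Q_C ≈ 328.8 kJ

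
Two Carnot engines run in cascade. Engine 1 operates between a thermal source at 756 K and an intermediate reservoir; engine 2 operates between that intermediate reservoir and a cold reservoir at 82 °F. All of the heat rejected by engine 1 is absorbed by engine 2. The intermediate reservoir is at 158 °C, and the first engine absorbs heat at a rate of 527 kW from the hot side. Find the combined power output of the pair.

Ẇ_total ≈ 317 kW

T_C = 82 °F → (82 − 32) × 5/9 = 27.78 °C = 300.93 K.
Two reversible stages in series are equivalent to a single Carnot engine between T_H and T_C, so η_total = 1 − T_C/T_H = 1 − 300.93/756.00 = 0.6019.
W_total = η_total · Q_H = 0.6019 × 527 = 317 kW.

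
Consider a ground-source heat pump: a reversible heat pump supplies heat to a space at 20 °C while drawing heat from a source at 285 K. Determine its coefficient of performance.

T_H = 20 °C → 20 + 273.15 = 293.15 K.
Reversible heating COP: COP_HP = T_H/(T_H − T_C) = 293.15/(293.15 − 285.00) = 36.0.

COP_HP ≈ 36.0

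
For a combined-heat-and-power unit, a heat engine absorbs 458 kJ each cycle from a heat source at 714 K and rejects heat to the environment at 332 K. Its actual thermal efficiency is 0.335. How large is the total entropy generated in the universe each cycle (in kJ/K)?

ΔS_univ ≈ 0.276 kJ/K

W = η·Q_H = 0.335 × 458 = 153.4 kJ, so Q_C = Q_H − W = 304.6 kJ.
Reservoir entropy changes: ΔS_H = −Q_H/T_H = −458/714.00 = -0.6415 kJ/K and ΔS_C = +Q_C/T_C = 304.6/332.00 = 0.9174 kJ/K.
ΔS_univ = −Q_H/T_H + Q_C/T_C = 0.276 kJ/K (> 0, since η = 0.335 < η_Carnot = 0.535).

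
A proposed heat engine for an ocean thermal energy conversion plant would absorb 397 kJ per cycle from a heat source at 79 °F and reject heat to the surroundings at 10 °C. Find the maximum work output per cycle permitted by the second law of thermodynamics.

W_max ≈ 21.4 kJ

T_H = 79 °F → (79 − 32) × 5/9 = 26.11 °C = 299.26 K.
T_C = 10 °C → 10 + 273.15 = 283.15 K.
By the Carnot theorem, η_max = 1 − T_C/T_H = 1 − 283.15/299.26 = 0.0538.
W_max = η_max · Q_H = 0.0538 × 397 = 21.4 kJ.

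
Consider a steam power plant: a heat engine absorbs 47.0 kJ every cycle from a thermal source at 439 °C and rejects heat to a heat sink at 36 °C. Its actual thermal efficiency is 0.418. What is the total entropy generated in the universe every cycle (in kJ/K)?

ΔS_univ ≈ 0.0225 kJ/K

T_H = 439 °C → 439 + 273.15 = 712.15 K.
T_C = 36 °C → 36 + 273.15 = 309.15 K.
W = η·Q_H = 0.418 × 47.0 = 19.65 kJ, so Q_C = Q_H − W = 27.35 kJ.
Reservoir entropy changes: ΔS_H = −Q_H/T_H = −47.0/712.15 = -0.06600 kJ/K and ΔS_C = +Q_C/T_C = 27.35/309.15 = 0.08848 kJ/K.
ΔS_univ = −Q_H/T_H + Q_C/T_C = 0.0225 kJ/K (> 0, since η = 0.418 < η_Carnot = 0.566).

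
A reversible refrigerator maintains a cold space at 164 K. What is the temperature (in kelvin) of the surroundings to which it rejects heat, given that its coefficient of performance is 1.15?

T_H ≈ 307 K

COP_R = T_C/(T_H − T_C) ⇒ T_H = T_C·(1 + 1/COP_R) = 164.00 × (1 + 1/1.15) = 307 K.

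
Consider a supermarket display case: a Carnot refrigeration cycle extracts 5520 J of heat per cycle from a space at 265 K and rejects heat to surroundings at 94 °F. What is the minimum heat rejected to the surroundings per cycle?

Q_H ≈ 6410 J

T_H = 94 °F → (94 − 32) × 5/9 = 34.44 °C = 307.59 K.
For a reversible cycle Q_H/Q_C = T_H/T_C, so Q_H = Q_C·T_H/T_C = 5520 × 307.59/265.00 = 6410 J.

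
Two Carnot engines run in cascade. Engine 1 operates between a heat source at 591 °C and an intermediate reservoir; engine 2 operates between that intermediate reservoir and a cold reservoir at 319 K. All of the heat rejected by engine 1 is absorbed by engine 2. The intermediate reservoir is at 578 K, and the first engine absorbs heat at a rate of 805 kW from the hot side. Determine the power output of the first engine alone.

Ẇ₁ ≈ 267 kW

T_H = 591 °C → 591 + 273.15 = 864.15 K.
First-stage efficiency η₁ = 1 − T_m/T_H = 1 − 578.00/864.15 = 0.3311.
W₁ = η₁·Q_H = 0.3311 × 805 = 267 kW.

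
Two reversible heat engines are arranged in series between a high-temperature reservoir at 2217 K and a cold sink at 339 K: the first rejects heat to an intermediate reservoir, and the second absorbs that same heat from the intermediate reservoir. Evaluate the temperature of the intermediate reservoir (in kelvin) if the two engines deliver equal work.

For reversible stages Q_m = Q_H·(T_m/T_H). Setting W₁ = Q_H(1 − T_m/T_H) equal to W₂ = Q_m(1 − T_C/T_m) = Q_H·(T_m − T_C)/T_H gives T_H − T_m = T_m − T_C, so T_m = (T_H + T_C)/2 = (2217.00 + 339.00)/2 = 1280 K.

T_m ≈ 1280 K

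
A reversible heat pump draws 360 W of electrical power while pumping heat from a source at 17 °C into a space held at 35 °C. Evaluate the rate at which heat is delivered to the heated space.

Q̇_H ≈ 6160 W

T_H = 35 °C → 35 + 273.15 = 308.15 K.
T_C = 17 °C → 17 + 273.15 = 290.15 K.
COP_HP = T_H/(T_H − T_C) = 308.15/18.00 = 17.1194.
Q_H = COP_HP · W = 17.1194 × 360 = 6160 W.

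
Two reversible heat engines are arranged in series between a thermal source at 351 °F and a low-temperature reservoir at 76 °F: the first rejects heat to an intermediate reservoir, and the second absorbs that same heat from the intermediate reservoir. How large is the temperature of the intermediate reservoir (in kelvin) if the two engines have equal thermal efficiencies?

T_m ≈ 366 K

T_H = 351 °F → (351 − 32) × 5/9 = 177.22 °C = 450.37 K.
T_C = 76 °F → (76 − 32) × 5/9 = 24.44 °C = 297.59 K.
Equal efficiencies require 1 − T_m/T_H = 1 − T_C/T_m, i.e. T_m/T_H = T_C/T_m, so T_m = √(T_H·T_C) = √(450.37 × 297.59) = 366 K.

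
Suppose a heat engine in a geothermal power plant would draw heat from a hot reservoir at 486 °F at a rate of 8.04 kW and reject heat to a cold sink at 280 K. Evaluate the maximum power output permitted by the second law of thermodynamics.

T_H = 486 °F → (486 − 32) × 5/9 = 252.22 °C = 525.37 K.
The second-law ceiling is the Carnot efficiency, η_max = 1 − T_C/T_H = 1 − 280.00/525.37 = 0.4670.
W_max = η_max · Q_H = 0.4670 × 8.04 = 3.76 kW.

Ẇ_max ≈ 3.76 kW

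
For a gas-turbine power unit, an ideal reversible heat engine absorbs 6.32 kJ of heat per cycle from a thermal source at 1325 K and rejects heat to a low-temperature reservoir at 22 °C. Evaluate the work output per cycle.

T_C = 22 °C → 22 + 273.15 = 295.15 K.
η_rev = 1 − T_C/T_H = 1 − 295.15/1325.00 = 0.7772.
W = η·Q_H = 0.7772 × 6.32 = 4.91 kJ.

W ≈ 4.91 kJ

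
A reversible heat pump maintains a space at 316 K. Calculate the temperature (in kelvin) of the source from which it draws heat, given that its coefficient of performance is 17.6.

T_C ≈ 298.0 K

COP_HP = T_H/(T_H − T_C) ⇒ T_C = T_H·(COP_HP − 1)/COP_HP = 316.00 × (17.6 − 1)/17.6 = 298.0 K.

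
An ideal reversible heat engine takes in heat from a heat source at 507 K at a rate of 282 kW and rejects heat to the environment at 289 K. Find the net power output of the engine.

For a reversible engine, η = 1 − T_C/T_H = 1 − 289.00/507.00 = 0.4300.
W = η·Q_H = 0.4300 × 282 = 121.3 kW.

Ẇ ≈ 121.3 kW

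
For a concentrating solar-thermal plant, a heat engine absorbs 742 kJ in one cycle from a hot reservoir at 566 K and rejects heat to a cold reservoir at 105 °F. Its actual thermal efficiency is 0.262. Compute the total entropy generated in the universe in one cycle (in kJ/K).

ΔS_univ ≈ 0.435 kJ/K

T_C = 105 °F → (105 − 32) × 5/9 = 40.56 °C = 313.71 K.
W = η·Q_H = 0.262 × 742 = 194.4 kJ, so Q_C = Q_H − W = 547.6 kJ.
Reservoir entropy changes: ΔS_H = −Q_H/T_H = −742/566.00 = -1.311 kJ/K and ΔS_C = +Q_C/T_C = 547.6/313.71 = 1.746 kJ/K.
ΔS_univ = −Q_H/T_H + Q_C/T_C = 0.435 kJ/K (> 0, since η = 0.262 < η_Carnot = 0.446).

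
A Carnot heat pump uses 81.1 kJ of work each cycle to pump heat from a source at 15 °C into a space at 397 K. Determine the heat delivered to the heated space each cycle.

T_C = 15 °C → 15 + 273.15 = 288.15 K.
Reversible heating COP: COP_HP = T_H/(T_H − T_C) = 397.00/108.85 = 3.6472.
Q_H = COP_HP · W = 3.6472 × 81.1 = 296 kJ.

Q_H ≈ 296 kJ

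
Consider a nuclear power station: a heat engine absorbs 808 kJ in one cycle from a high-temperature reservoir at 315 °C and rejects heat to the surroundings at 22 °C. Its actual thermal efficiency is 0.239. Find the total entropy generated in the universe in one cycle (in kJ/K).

T_H = 315 °C → 315 + 273.15 = 588.15 K.
T_C = 22 °C → 22 + 273.15 = 295.15 K.
W = η·Q_H = 0.239 × 808 = 193.1 kJ, so Q_C = Q_H − W = 614.9 kJ.
Reservoir entropy changes: ΔS_H = −Q_H/T_H = −808/588.15 = -1.374 kJ/K and ΔS_C = +Q_C/T_C = 614.9/295.15 = 2.083 kJ/K.
ΔS_univ = −Q_H/T_H + Q_C/T_C = 0.710 kJ/K (> 0, since η = 0.239 < η_Carnot = 0.498).

ΔS_univ ≈ 0.710 kJ/K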